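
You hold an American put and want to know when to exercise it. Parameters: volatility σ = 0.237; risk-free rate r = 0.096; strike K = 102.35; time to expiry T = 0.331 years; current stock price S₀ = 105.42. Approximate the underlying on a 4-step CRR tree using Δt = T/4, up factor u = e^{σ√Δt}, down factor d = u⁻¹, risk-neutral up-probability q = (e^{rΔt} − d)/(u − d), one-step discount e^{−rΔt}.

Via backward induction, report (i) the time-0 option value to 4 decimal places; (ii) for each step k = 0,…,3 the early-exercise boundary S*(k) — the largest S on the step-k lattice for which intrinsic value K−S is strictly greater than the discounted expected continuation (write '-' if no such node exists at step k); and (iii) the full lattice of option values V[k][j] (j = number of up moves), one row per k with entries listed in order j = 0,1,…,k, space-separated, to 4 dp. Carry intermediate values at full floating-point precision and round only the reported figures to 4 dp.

price = 3.1947
boundary = - - 91.9827 85.9206
tree:
3.1947
5.8694 0.9763
10.3673 2.1459 0.0000
16.4294 4.7167 0.0000 0.0000
22.0919 10.3673 0.0000 0.0000 0.0000

Δt=0.08275  u=1.07055  d=0.93410  q=0.54141  discount=0.99209
step 4 (expiry): payoffs max(K−S,0) = 22.0919 10.3673 0.0000 0.0000 0.0000
step 3: (k=3,j=0): S=85.9206, (K−S)⁺=16.4294, hold=15.6195 ⇒ V=16.4294 exercise | (k=3,j=1): S=98.4724, (K−S)⁺=3.8776, hold=4.7167 ⇒ V=4.7167 continue | (k=3,j=2): S=112.8578, (K−S)⁺=0.0000, hold=0.0000 ⇒ V=0.0000 continue | (k=3,j=3): S=129.3447, (K−S)⁺=0.0000, hold=0.0000 ⇒ V=0.0000 continue  boundary S*=85.9206
step 2: (k=2,j=0): S=91.9827, (K−S)⁺=10.3673, hold=10.0082 ⇒ V=10.3673 exercise | (k=2,j=1): S=105.4200, (K−S)⁺=0.0000, hold=2.1459 ⇒ V=2.1459 continue | (k=2,j=2): S=120.8203, (K−S)⁺=0.0000, hold=0.0000 ⇒ V=0.0000 continue  boundary S*=91.9827
step 1: (k=1,j=0): S=98.4724, (K−S)⁺=3.8776, hold=5.8694 ⇒ V=5.8694 continue | (k=1,j=1): S=112.8578, (K−S)⁺=0.0000, hold=0.9763 ⇒ V=0.9763 continue  boundary S*=-
step 0: (k=0,j=0): S=105.4200, (K−S)⁺=0.0000, hold=3.1947 ⇒ V=3.1947 continue  boundary S*=-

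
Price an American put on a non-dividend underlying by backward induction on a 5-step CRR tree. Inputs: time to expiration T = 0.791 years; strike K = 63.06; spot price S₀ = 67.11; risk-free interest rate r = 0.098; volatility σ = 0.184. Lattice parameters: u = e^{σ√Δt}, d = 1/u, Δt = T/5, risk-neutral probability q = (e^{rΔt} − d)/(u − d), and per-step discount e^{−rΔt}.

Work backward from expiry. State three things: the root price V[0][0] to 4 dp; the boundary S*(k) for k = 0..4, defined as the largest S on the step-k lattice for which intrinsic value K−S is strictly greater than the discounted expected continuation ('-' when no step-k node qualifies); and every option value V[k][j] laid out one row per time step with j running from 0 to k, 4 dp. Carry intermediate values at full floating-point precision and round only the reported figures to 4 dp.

Δt=0.15820  u=1.07593  d=0.92943  q=0.58836  discount=0.98462
step 5 (expiry): payoffs max(K−S,0) = 16.5155 9.1790 0.6860 0.0000 0.0000 0.0000
step 4: (k=4,j=0): S=50.0786, (K−S)⁺=12.9814, hold=12.0113 ⇒ V=12.9814 exercise | (k=4,j=1): S=57.9722, (K−S)⁺=5.0878, hold=4.1177 ⇒ V=5.0878 exercise | (k=4,j=2): S=67.1100, (K−S)⁺=0.0000, hold=0.2780 ⇒ V=0.2780 continue | (k=4,j=3): S=77.6881, (K−S)⁺=0.0000, hold=0.0000 ⇒ V=0.0000 continue | (k=4,j=4): S=89.9337, (K−S)⁺=0.0000, hold=0.0000 ⇒ V=0.0000 continue  boundary S*=57.9722
step 3: (k=3,j=0): S=53.8810, (K−S)⁺=9.1790, hold=8.2088 ⇒ V=9.1790 exercise | (k=3,j=1): S=62.3740, (K−S)⁺=0.6860, hold=2.2232 ⇒ V=2.2232 continue | (k=3,j=2): S=72.2056, (K−S)⁺=0.0000, hold=0.1127 ⇒ V=0.1127 continue | (k=3,j=3): S=83.5870, (K−S)⁺=0.0000, hold=0.0000 ⇒ V=0.0000 continue  boundary S*=53.8810
step 2: (k=2,j=0): S=57.9722, (K−S)⁺=5.0878, hold=5.0082 ⇒ V=5.0878 exercise | (k=2,j=1): S=67.1100, (K−S)⁺=0.0000, hold=0.9664 ⇒ V=0.9664 continue | (k=2,j=2): S=77.6881, (K−S)⁺=0.0000, hold=0.0457 ⇒ V=0.0457 continue  boundary S*=57.9722
step 1: (k=1,j=0): S=62.3740, (K−S)⁺=0.6860, hold=2.6219 ⇒ V=2.6219 continue | (k=1,j=1): S=72.2056, (K−S)⁺=0.0000, hold=0.4181 ⇒ V=0.4181 continue  boundary S*=-
step 0: (k=0,j=0): S=67.1100, (K−S)⁺=0.0000, hold=1.3049 ⇒ V=1.3049 continue  boundary S*=-

price = 1.3049
boundary = - - 57.9722 53.8810 57.9722
tree:
1.3049
2.6219 0.4181
5.0878 0.9664 0.0457
9.1790 2.2232 0.1127 0.0000
12.9814 5.0878 0.2780 0.0000 0.0000
16.5155 9.1790 0.6860 0.0000 0.0000 0.0000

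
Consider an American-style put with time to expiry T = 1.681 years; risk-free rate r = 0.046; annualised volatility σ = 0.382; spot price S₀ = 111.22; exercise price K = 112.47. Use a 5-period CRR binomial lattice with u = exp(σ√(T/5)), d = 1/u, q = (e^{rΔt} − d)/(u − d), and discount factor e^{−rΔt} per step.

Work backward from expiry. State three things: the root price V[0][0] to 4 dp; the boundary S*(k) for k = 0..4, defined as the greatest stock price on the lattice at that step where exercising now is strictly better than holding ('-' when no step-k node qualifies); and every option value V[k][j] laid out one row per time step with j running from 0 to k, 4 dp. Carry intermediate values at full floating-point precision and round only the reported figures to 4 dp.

price = 19.4891
boundary = - - 71.4160 57.2271 71.4160
tree:
19.4891
28.8541 9.9666
41.0540 16.5617 3.1385
55.2429 26.6804 6.1267 0.0000
66.6127 41.0540 11.9600 0.0000 0.0000
75.7236 55.2429 23.3471 0.0000 0.0000 0.0000

Δt=0.33620  u=1.24794  d=0.80132  q=0.47975  discount=0.98465
step 5 (expiry): payoffs max(K−S,0) = 75.7236 55.2429 23.3471 0.0000 0.0000 0.0000
step 4: (k=4,j=0): S=45.8573, (K−S)⁺=66.6127, hold=64.8867 ⇒ V=66.6127 exercise | (k=4,j=1): S=71.4160, (K−S)⁺=41.0540, hold=39.3280 ⇒ V=41.0540 exercise | (k=4,j=2): S=111.2200, (K−S)⁺=1.2500, hold=11.9600 ⇒ V=11.9600 continue | (k=4,j=3): S=173.2089, (K−S)⁺=0.0000, hold=0.0000 ⇒ V=0.0000 continue | (k=4,j=4): S=269.7476, (K−S)⁺=0.0000, hold=0.0000 ⇒ V=0.0000 continue  boundary S*=71.4160
step 3: (k=3,j=0): S=57.2271, (K−S)⁺=55.2429, hold=53.5169 ⇒ V=55.2429 exercise | (k=3,j=1): S=89.1229, (K−S)⁺=23.3471, hold=26.6804 ⇒ V=26.6804 continue | (k=3,j=2): S=138.7959, (K−S)⁺=0.0000, hold=6.1267 ⇒ V=6.1267 continue | (k=3,j=3): S=216.1543, (K−S)⁺=0.0000, hold=0.0000 ⇒ V=0.0000 continue  boundary S*=57.2271
step 2: (k=2,j=0): S=71.4160, (K−S)⁺=41.0540, hold=40.9026 ⇒ V=41.0540 exercise | (k=2,j=1): S=111.2200, (K−S)⁺=1.2500, hold=16.5617 ⇒ V=16.5617 continue | (k=2,j=2): S=173.2089, (K−S)⁺=0.0000, hold=3.1385 ⇒ V=3.1385 continue  boundary S*=71.4160
step 1: (k=1,j=0): S=89.1229, (K−S)⁺=23.3471, hold=28.8541 ⇒ V=28.8541 continue | (k=1,j=1): S=138.7959, (K−S)⁺=0.0000, hold=9.9666 ⇒ V=9.9666 continue  boundary S*=-
step 0: (k=0,j=0): S=111.2200, (K−S)⁺=1.2500, hold=19.4891 ⇒ V=19.4891 continue  boundary S*=-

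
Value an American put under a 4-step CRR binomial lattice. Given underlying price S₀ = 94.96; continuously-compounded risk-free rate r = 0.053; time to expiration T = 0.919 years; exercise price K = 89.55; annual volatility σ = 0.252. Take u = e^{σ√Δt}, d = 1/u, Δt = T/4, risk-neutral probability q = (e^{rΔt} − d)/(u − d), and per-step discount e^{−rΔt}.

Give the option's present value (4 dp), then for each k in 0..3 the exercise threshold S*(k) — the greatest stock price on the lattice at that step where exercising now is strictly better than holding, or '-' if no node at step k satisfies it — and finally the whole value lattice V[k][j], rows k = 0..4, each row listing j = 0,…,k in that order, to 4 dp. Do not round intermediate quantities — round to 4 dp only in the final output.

price = 4.9969
boundary = - - 74.5804 66.0947
tree:
4.9969
8.8196 1.5919
14.9696 3.3600 0.0000
23.4553 7.0921 0.0000 0.0000
30.9755 14.9696 0.0000 0.0000 0.0000

Δt=0.22975  u=1.12839  d=0.88622  q=0.52043  discount=0.98790
step 4 (expiry): payoffs max(K−S,0) = 30.9755 14.9696 0.0000 0.0000 0.0000
step 3: (k=3,j=0): S=66.0947, (K−S)⁺=23.4553, hold=22.3715 ⇒ V=23.4553 exercise | (k=3,j=1): S=84.1555, (K−S)⁺=5.3945, hold=7.0921 ⇒ V=7.0921 continue | (k=3,j=2): S=107.1516, (K−S)⁺=0.0000, hold=0.0000 ⇒ V=0.0000 continue | (k=3,j=3): S=136.4316, (K−S)⁺=0.0000, hold=0.0000 ⇒ V=0.0000 continue  boundary S*=66.0947
step 2: (k=2,j=0): S=74.5804, (K−S)⁺=14.9696, hold=14.7586 ⇒ V=14.9696 exercise | (k=2,j=1): S=94.9600, (K−S)⁺=0.0000, hold=3.3600 ⇒ V=3.3600 continue | (k=2,j=2): S=120.9085, (K−S)⁺=0.0000, hold=0.0000 ⇒ V=0.0000 continue  boundary S*=74.5804
step 1: (k=1,j=0): S=84.1555, (K−S)⁺=5.3945, hold=8.8196 ⇒ V=8.8196 continue | (k=1,j=1): S=107.1516, (K−S)⁺=0.0000, hold=1.5919 ⇒ V=1.5919 continue  boundary S*=-
step 0: (k=0,j=0): S=94.9600, (K−S)⁺=0.0000, hold=4.9969 ⇒ V=4.9969 continue  boundary S*=-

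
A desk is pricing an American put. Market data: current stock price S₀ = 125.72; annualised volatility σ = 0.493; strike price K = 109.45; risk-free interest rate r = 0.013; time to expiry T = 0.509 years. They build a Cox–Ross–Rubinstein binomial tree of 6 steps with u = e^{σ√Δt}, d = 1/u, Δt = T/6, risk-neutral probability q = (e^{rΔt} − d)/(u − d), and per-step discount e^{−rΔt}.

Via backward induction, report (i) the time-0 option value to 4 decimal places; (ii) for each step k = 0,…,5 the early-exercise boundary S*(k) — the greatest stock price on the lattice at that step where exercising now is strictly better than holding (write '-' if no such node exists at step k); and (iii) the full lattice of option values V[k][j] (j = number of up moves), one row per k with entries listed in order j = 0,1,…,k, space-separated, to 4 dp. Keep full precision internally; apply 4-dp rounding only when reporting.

price = 9.8532
boundary = - - - - 70.7880 81.7186
tree:
9.8532
14.6130 4.4656
21.0388 7.3428 1.2053
29.1902 11.8220 2.2681 0.0000
38.6620 18.4915 4.2680 0.0000 0.0000
48.1305 27.7314 8.0314 0.0000 0.0000 0.0000
56.3326 38.6620 15.1130 0.0000 0.0000 0.0000 0.0000

Δt=0.08483, u=1.15441, d=0.86624, q=0.46799, disc=e^(-rΔt)=0.99890
k=6 terminal: V=max(K-S,0) → 56.3326 38.6620 15.1130 0.0000 0.0000 0.0000 0.0000
k=5: j=0 S=61.3195 intr=48.1305 cont=48.0099 V=48.1305[EX]; j=1 S=81.7186 intr=27.7314 cont=27.6108 V=27.7314[EX]; j=2 S=108.9038 intr=0.5462 cont=8.0314 V=8.0314[hold]; j=3 S=145.1328 intr=0.0000 cont=0.0000 V=0.0000[hold]; j=4 S=193.4140 intr=0.0000 cont=0.0000 V=0.0000[hold]; j=5 S=257.7570 intr=0.0000 cont=0.0000 V=0.0000[hold]  S*(5)=81.7186
k=4: j=0 S=70.7880 intr=38.6620 cont=38.5414 V=38.6620[EX]; j=1 S=94.3370 intr=15.1130 cont=18.4915 V=18.4915[hold]; j=2 S=125.7200 intr=0.0000 cont=4.2680 V=4.2680[hold]; j=3 S=167.5432 intr=0.0000 cont=0.0000 V=0.0000[hold]; j=4 S=223.2797 intr=0.0000 cont=0.0000 V=0.0000[hold]  S*(4)=70.7880
k=3: j=0 S=81.7186 intr=27.7314 cont=29.1902 V=29.1902[hold]; j=1 S=108.9038 intr=0.5462 cont=11.8220 V=11.8220[hold]; j=2 S=145.1328 intr=0.0000 cont=2.2681 V=2.2681[hold]; j=3 S=193.4140 intr=0.0000 cont=0.0000 V=0.0000[hold]  S*(3)=-
k=2: j=0 S=94.3370 intr=15.1130 cont=21.0388 V=21.0388[hold]; j=1 S=125.7200 intr=0.0000 cont=7.3428 V=7.3428[hold]; j=2 S=167.5432 intr=0.0000 cont=1.2053 V=1.2053[hold]  S*(2)=-
k=1: j=0 S=108.9038 intr=0.5462 cont=14.6130 V=14.6130[hold]; j=1 S=145.1328 intr=0.0000 cont=4.4656 V=4.4656[hold]  S*(1)=-
k=0: j=0 S=125.7200 intr=0.0000 cont=9.8532 V=9.8532[hold]  S*(0)=-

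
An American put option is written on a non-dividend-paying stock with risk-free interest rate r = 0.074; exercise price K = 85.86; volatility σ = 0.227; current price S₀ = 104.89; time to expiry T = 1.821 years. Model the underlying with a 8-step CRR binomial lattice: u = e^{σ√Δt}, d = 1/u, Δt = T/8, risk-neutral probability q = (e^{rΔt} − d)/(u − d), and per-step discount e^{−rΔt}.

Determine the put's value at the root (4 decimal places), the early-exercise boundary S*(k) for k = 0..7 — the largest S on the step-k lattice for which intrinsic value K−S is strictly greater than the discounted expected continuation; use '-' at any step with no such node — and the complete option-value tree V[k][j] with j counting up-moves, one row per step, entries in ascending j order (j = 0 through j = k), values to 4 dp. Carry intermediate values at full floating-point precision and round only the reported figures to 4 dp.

price = 2.1436
boundary = - - - - 68.0134 61.0323 68.0134 75.7931
tree:
2.1436
3.8036 0.8582
6.5805 1.6600 0.2318
11.0408 3.1519 0.4966 0.0234
17.8466 5.8402 1.0603 0.0530 0.0000
24.8277 10.4644 2.2553 0.1201 0.0000 0.0000
31.0923 17.8466 4.7766 0.2721 0.0000 0.0000 0.0000
36.7138 24.8277 10.0669 0.6167 0.0000 0.0000 0.0000 0.0000
41.7583 31.0923 17.8466 1.3974 0.0000 0.0000 0.0000 0.0000 0.0000

Δt=0.22762, u=1.11438, d=0.89736, q=0.55122, disc=e^(-rΔt)=0.98330
k=8 terminal: V=max(K-S,0) → 41.7583 31.0923 17.8466 1.3974 0.0000 0.0000 0.0000 0.0000 0.0000
k=7: j=0 S=49.1462 intr=36.7138 cont=35.2797 V=36.7138[EX]; j=1 S=61.0323 intr=24.8277 cont=23.3936 V=24.8277[EX]; j=2 S=75.7931 intr=10.0669 cont=8.6328 V=10.0669[EX]; j=3 S=94.1237 intr=0.0000 cont=0.6167 V=0.6167[hold]; j=4 S=116.8877 intr=0.0000 cont=0.0000 V=0.0000[hold]; j=5 S=145.1573 intr=0.0000 cont=0.0000 V=0.0000[hold]; j=6 S=180.2638 intr=0.0000 cont=0.0000 V=0.0000[hold]; j=7 S=223.8609 intr=0.0000 cont=0.0000 V=0.0000[hold]  S*(7)=75.7931
k=6: j=0 S=54.7677 intr=31.0923 cont=29.6581 V=31.0923[EX]; j=1 S=68.0134 intr=17.8466 cont=16.4125 V=17.8466[EX]; j=2 S=84.4626 intr=1.3974 cont=4.7766 V=4.7766[hold]; j=3 S=104.8900 intr=0.0000 cont=0.2721 V=0.2721[hold]; j=4 S=130.2578 intr=0.0000 cont=0.0000 V=0.0000[hold]; j=5 S=161.7609 intr=0.0000 cont=0.0000 V=0.0000[hold]; j=6 S=200.8831 intr=0.0000 cont=0.0000 V=0.0000[hold]  S*(6)=68.0134
k=5: j=0 S=61.0323 intr=24.8277 cont=23.3936 V=24.8277[EX]; j=1 S=75.7931 intr=10.0669 cont=10.4644 V=10.4644[hold]; j=2 S=94.1237 intr=0.0000 cont=2.2553 V=2.2553[hold]; j=3 S=116.8877 intr=0.0000 cont=0.1201 V=0.1201[hold]; j=4 S=145.1573 intr=0.0000 cont=0.0000 V=0.0000[hold]; j=5 S=180.2638 intr=0.0000 cont=0.0000 V=0.0000[hold]  S*(5)=61.0323
k=4: j=0 S=68.0134 intr=17.8466 cont=16.6279 V=17.8466[EX]; j=1 S=84.4626 intr=1.3974 cont=5.8402 V=5.8402[hold]; j=2 S=104.8900 intr=0.0000 cont=1.0603 V=1.0603[hold]; j=3 S=130.2578 intr=0.0000 cont=0.0530 V=0.0530[hold]; j=4 S=161.7609 intr=0.0000 cont=0.0000 V=0.0000[hold]  S*(4)=68.0134
k=3: j=0 S=75.7931 intr=10.0669 cont=11.0408 V=11.0408[hold]; j=1 S=94.1237 intr=0.0000 cont=3.1519 V=3.1519[hold]; j=2 S=116.8877 intr=0.0000 cont=0.4966 V=0.4966[hold]; j=3 S=145.1573 intr=0.0000 cont=0.0234 V=0.0234[hold]  S*(3)=-
k=2: j=0 S=84.4626 intr=1.3974 cont=6.5805 V=6.5805[hold]; j=1 S=104.8900 intr=0.0000 cont=1.6600 V=1.6600[hold]; j=2 S=130.2578 intr=0.0000 cont=0.2318 V=0.2318[hold]  S*(2)=-
k=1: j=0 S=94.1237 intr=0.0000 cont=3.8036 V=3.8036[hold]; j=1 S=116.8877 intr=0.0000 cont=0.8582 V=0.8582[hold]  S*(1)=-
k=0: j=0 S=104.8900 intr=0.0000 cont=2.1436 V=2.1436[hold]  S*(0)=-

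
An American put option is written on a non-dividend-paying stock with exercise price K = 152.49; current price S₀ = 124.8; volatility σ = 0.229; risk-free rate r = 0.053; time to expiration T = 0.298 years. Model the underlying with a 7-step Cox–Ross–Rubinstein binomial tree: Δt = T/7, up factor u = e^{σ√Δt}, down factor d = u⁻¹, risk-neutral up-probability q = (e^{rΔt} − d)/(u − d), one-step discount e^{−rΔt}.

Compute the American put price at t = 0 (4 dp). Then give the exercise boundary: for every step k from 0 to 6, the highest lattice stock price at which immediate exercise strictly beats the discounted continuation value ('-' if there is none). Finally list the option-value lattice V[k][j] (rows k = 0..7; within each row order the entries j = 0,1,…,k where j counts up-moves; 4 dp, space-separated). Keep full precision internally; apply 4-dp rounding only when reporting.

price = 27.6900
boundary = 124.8000 130.8382 124.8000 130.8382 124.8000 130.8382 137.1686
tree:
27.6900
33.4496 21.6518
38.9433 27.6900 15.8814
44.1835 33.4496 21.6518 10.4535
49.1819 38.9433 27.6900 15.4550 5.7342
53.9496 44.1835 33.4496 21.6518 9.6188 2.0582
58.4973 49.1819 38.9433 27.6900 15.3214 4.2279 0.0000
62.8351 53.9496 44.1835 33.4496 21.6518 8.6847 0.0000 0.0000

params: Δt=0.04257 u=1.04838 d=0.95385 q=0.51208 e^(-rΔt)=0.99775
t_7 payoffs: 62.8351 53.9496 44.1835 33.4496 21.6518 8.6847 0.0000 0.0000
t_6: node(6,0) S=93.9927 payoff=58.4973 vs cont=58.1536 → 58.4973 [stop]  node(6,1) S=103.3081 payoff=49.1819 vs cont=48.8382 → 49.1819 [stop]  node(6,2) S=113.5467 payoff=38.9433 vs cont=38.5996 → 38.9433 [stop]  node(6,3) S=124.8000 payoff=27.6900 vs cont=27.3463 → 27.6900 [stop]  node(6,4) S=137.1686 payoff=15.3214 vs cont=14.9777 → 15.3214 [stop]  node(6,5) S=150.7630 payoff=1.7270 vs cont=4.2279 → 4.2279 [wait]  node(6,6) S=165.7048 payoff=0.0000 vs cont=0.0000 → 0.0000 [wait]  ⇒ S*(6)=137.1686
t_5: node(5,0) S=98.5404 payoff=53.9496 vs cont=53.6059 → 53.9496 [stop]  node(5,1) S=108.3065 payoff=44.1835 vs cont=43.8399 → 44.1835 [stop]  node(5,2) S=119.0404 payoff=33.4496 vs cont=33.1059 → 33.4496 [stop]  node(5,3) S=130.8382 payoff=21.6518 vs cont=21.3081 → 21.6518 [stop]  node(5,4) S=143.8053 payoff=8.6847 vs cont=9.6188 → 9.6188 [wait]  node(5,5) S=158.0574 payoff=0.0000 vs cont=2.0582 → 2.0582 [wait]  ⇒ S*(5)=130.8382
t_4: node(4,0) S=103.3081 payoff=49.1819 vs cont=48.8382 → 49.1819 [stop]  node(4,1) S=113.5467 payoff=38.9433 vs cont=38.5996 → 38.9433 [stop]  node(4,2) S=124.8000 payoff=27.6900 vs cont=27.3463 → 27.6900 [stop]  node(4,3) S=137.1686 payoff=15.3214 vs cont=15.4550 → 15.4550 [wait]  node(4,4) S=150.7630 payoff=1.7270 vs cont=5.7342 → 5.7342 [wait]  ⇒ S*(4)=124.8000
t_3: node(3,0) S=108.3065 payoff=44.1835 vs cont=43.8399 → 44.1835 [stop]  node(3,1) S=119.0404 payoff=33.4496 vs cont=33.1059 → 33.4496 [stop]  node(3,2) S=130.8382 payoff=21.6518 vs cont=21.3764 → 21.6518 [stop]  node(3,3) S=143.8053 payoff=8.6847 vs cont=10.4535 → 10.4535 [wait]  ⇒ S*(3)=130.8382
t_2: node(2,0) S=113.5467 payoff=38.9433 vs cont=38.5996 → 38.9433 [stop]  node(2,1) S=124.8000 payoff=27.6900 vs cont=27.3463 → 27.6900 [stop]  node(2,2) S=137.1686 payoff=15.3214 vs cont=15.8814 → 15.8814 [wait]  ⇒ S*(2)=124.8000
t_1: node(1,0) S=119.0404 payoff=33.4496 vs cont=33.1059 → 33.4496 [stop]  node(1,1) S=130.8382 payoff=21.6518 vs cont=21.5942 → 21.6518 [stop]  ⇒ S*(1)=130.8382
t_0: node(0,0) S=124.8000 payoff=27.6900 vs cont=27.3463 → 27.6900 [stop]  ⇒ S*(0)=124.8000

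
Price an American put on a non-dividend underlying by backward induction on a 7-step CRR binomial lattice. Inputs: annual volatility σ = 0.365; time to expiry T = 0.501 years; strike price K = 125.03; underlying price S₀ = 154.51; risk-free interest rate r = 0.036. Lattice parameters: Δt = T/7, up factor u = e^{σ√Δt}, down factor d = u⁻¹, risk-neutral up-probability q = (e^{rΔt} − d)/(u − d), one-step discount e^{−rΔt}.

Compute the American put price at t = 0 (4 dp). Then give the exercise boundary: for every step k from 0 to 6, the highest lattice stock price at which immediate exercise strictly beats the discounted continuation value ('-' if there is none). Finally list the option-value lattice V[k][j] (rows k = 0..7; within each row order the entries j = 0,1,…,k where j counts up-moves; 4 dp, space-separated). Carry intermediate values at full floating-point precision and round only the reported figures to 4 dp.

price = 3.9604
boundary = - - - - - 94.8237 104.5502
tree:
3.9604
6.3087 1.5254
9.8194 2.6702 0.3362
14.8536 4.6064 0.6594 0.0000
21.6752 7.7976 1.2932 0.0000 0.0000
30.2063 12.8675 2.5363 0.0000 0.0000 0.0000
39.0279 20.4798 4.9743 0.0000 0.0000 0.0000 0.0000
47.0288 30.2063 9.7556 0.0000 0.0000 0.0000 0.0000 0.0000

Δt=0.07157, u=1.10257, d=0.90697, q=0.48880, disc=e^(-rΔt)=0.99743
k=7 terminal: V=max(K-S,0) → 47.0288 30.2063 9.7556 0.0000 0.0000 0.0000 0.0000 0.0000
k=6: j=0 S=86.0021 intr=39.0279 cont=38.7062 V=39.0279[EX]; j=1 S=104.5502 intr=20.4798 cont=20.1581 V=20.4798[EX]; j=2 S=127.0986 intr=0.0000 cont=4.9743 V=4.9743[hold]; j=3 S=154.5100 intr=0.0000 cont=0.0000 V=0.0000[hold]; j=4 S=187.8332 intr=0.0000 cont=0.0000 V=0.0000[hold]; j=5 S=228.3433 intr=0.0000 cont=0.0000 V=0.0000[hold]; j=6 S=277.5902 intr=0.0000 cont=0.0000 V=0.0000[hold]  S*(6)=104.5502
k=5: j=0 S=94.8237 intr=30.2063 cont=29.8846 V=30.2063[EX]; j=1 S=115.2744 intr=9.7556 cont=12.8675 V=12.8675[hold]; j=2 S=140.1357 intr=0.0000 cont=2.5363 V=2.5363[hold]; j=3 S=170.3588 intr=0.0000 cont=0.0000 V=0.0000[hold]; j=4 S=207.1001 intr=0.0000 cont=0.0000 V=0.0000[hold]; j=5 S=251.7655 intr=0.0000 cont=0.0000 V=0.0000[hold]  S*(5)=94.8237
k=4: j=0 S=104.5502 intr=20.4798 cont=21.6752 V=21.6752[hold]; j=1 S=127.0986 intr=0.0000 cont=7.7976 V=7.7976[hold]; j=2 S=154.5100 intr=0.0000 cont=1.2932 V=1.2932[hold]; j=3 S=187.8332 intr=0.0000 cont=0.0000 V=0.0000[hold]; j=4 S=228.3433 intr=0.0000 cont=0.0000 V=0.0000[hold]  S*(4)=-
k=3: j=0 S=115.2744 intr=9.7556 cont=14.8536 V=14.8536[hold]; j=1 S=140.1357 intr=0.0000 cont=4.6064 V=4.6064[hold]; j=2 S=170.3588 intr=0.0000 cont=0.6594 V=0.6594[hold]; j=3 S=207.1001 intr=0.0000 cont=0.0000 V=0.0000[hold]  S*(3)=-
k=2: j=0 S=127.0986 intr=0.0000 cont=9.8194 V=9.8194[hold]; j=1 S=154.5100 intr=0.0000 cont=2.6702 V=2.6702[hold]; j=2 S=187.8332 intr=0.0000 cont=0.3362 V=0.3362[hold]  S*(2)=-
k=1: j=0 S=140.1357 intr=0.0000 cont=6.3087 V=6.3087[hold]; j=1 S=170.3588 intr=0.0000 cont=1.5254 V=1.5254[hold]  S*(1)=-
k=0: j=0 S=154.5100 intr=0.0000 cont=3.9604 V=3.9604[hold]  S*(0)=-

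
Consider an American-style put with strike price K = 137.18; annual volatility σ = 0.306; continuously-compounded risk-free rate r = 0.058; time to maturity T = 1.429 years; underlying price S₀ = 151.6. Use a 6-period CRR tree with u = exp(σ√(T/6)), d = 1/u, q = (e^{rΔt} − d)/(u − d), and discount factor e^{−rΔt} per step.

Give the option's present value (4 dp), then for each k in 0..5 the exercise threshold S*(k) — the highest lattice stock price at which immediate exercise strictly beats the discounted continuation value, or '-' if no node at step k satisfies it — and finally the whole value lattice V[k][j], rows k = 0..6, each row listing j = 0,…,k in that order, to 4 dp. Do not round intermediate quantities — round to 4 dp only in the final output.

Δt=0.23817, u=1.16106, d=0.86128, q=0.50913, disc=e^(-rΔt)=0.98628
k=6 terminal: V=max(K-S,0) → 75.2977 53.7586 24.7225 0.0000 0.0000 0.0000 0.0000
k=5: j=0 S=71.8492 intr=65.3308 cont=63.4488 V=65.3308[EX]; j=1 S=96.8574 intr=40.3226 cont=38.4406 V=40.3226[EX]; j=2 S=130.5701 intr=6.6099 cont=11.9690 V=11.9690[hold]; j=3 S=176.0170 intr=0.0000 cont=0.0000 V=0.0000[hold]; j=4 S=237.2824 intr=0.0000 cont=0.0000 V=0.0000[hold]; j=5 S=319.8720 intr=0.0000 cont=0.0000 V=0.0000[hold]  S*(5)=96.8574
k=4: j=0 S=83.4214 intr=53.7586 cont=51.8767 V=53.7586[EX]; j=1 S=112.4575 intr=24.7225 cont=25.5316 V=25.5316[hold]; j=2 S=151.6000 intr=0.0000 cont=5.7945 V=5.7945[hold]; j=3 S=204.3667 intr=0.0000 cont=0.0000 V=0.0000[hold]; j=4 S=275.4995 intr=0.0000 cont=0.0000 V=0.0000[hold]  S*(4)=83.4214
k=3: j=0 S=96.8574 intr=40.3226 cont=38.8469 V=40.3226[EX]; j=1 S=130.5701 intr=6.6099 cont=15.2704 V=15.2704[hold]; j=2 S=176.0170 intr=0.0000 cont=2.8053 V=2.8053[hold]; j=3 S=237.2824 intr=0.0000 cont=0.0000 V=0.0000[hold]  S*(3)=96.8574
k=2: j=0 S=112.4575 intr=24.7225 cont=27.1895 V=27.1895[hold]; j=1 S=151.6000 intr=0.0000 cont=8.8016 V=8.8016[hold]; j=2 S=204.3667 intr=0.0000 cont=1.3581 V=1.3581[hold]  S*(2)=-
k=1: j=0 S=130.5701 intr=6.6099 cont=17.5830 V=17.5830[hold]; j=1 S=176.0170 intr=0.0000 cont=4.9431 V=4.9431[hold]  S*(1)=-
k=0: j=0 S=151.6000 intr=0.0000 cont=10.9947 V=10.9947[hold]  S*(0)=-

price = 10.9947
boundary = - - - 96.8574 83.4214 96.8574
tree:
10.9947
17.5830 4.9431
27.1895 8.8016 1.3581
40.3226 15.2704 2.8053 0.0000
53.7586 25.5316 5.7945 0.0000 0.0000
65.3308 40.3226 11.9690 0.0000 0.0000 0.0000
75.2977 53.7586 24.7225 0.0000 0.0000 0.0000 0.0000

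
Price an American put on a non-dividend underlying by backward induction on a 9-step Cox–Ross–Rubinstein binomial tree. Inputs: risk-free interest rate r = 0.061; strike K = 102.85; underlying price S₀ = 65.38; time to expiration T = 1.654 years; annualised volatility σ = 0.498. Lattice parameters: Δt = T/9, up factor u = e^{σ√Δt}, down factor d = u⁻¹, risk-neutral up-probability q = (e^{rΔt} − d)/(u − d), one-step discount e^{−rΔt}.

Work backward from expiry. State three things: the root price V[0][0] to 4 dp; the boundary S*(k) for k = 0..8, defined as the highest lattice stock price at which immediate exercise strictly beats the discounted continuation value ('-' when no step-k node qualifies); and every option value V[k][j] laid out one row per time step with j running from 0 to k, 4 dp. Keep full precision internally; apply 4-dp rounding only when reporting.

Δt=0.18378, u=1.23799, d=0.80776, q=0.47303, disc=e^(-rΔt)=0.98885
k=9 terminal: V=max(K-S,0) → 93.2783 88.1802 80.3668 68.3917 50.0386 21.9102 0.0000 0.0000 0.0000 0.0000
k=8: j=0 S=11.8497 intr=91.0003 cont=89.8537 V=91.0003[EX]; j=1 S=18.1611 intr=84.6889 cont=83.5424 V=84.6889[EX]; j=2 S=27.8340 intr=75.0160 cont=73.8694 V=75.0160[EX]; j=3 S=42.6590 intr=60.1910 cont=59.0445 V=60.1910[EX]; j=4 S=65.3800 intr=37.4700 cont=36.3234 V=37.4700[EX]; j=5 S=100.2027 intr=2.6473 cont=11.4172 V=11.4172[hold]; j=6 S=153.5725 intr=0.0000 cont=0.0000 V=0.0000[hold]; j=7 S=235.3683 intr=0.0000 cont=0.0000 V=0.0000[hold]; j=8 S=360.7300 intr=0.0000 cont=0.0000 V=0.0000[hold]  S*(8)=65.3800
k=7: j=0 S=14.6698 intr=88.1802 cont=87.0336 V=88.1802[EX]; j=1 S=22.4832 intr=80.3668 cont=79.2202 V=80.3668[EX]; j=2 S=34.4583 intr=68.3917 cont=67.2452 V=68.3917[EX]; j=3 S=52.8114 intr=50.0386 cont=48.8920 V=50.0386[EX]; j=4 S=80.9398 intr=21.9102 cont=24.8659 V=24.8659[hold]; j=5 S=124.0499 intr=0.0000 cont=5.9494 V=5.9494[hold]; j=6 S=190.1213 intr=0.0000 cont=0.0000 V=0.0000[hold]; j=7 S=291.3836 intr=0.0000 cont=0.0000 V=0.0000[hold]  S*(7)=52.8114
k=6: j=0 S=18.1611 intr=84.6889 cont=83.5424 V=84.6889[EX]; j=1 S=27.8340 intr=75.0160 cont=73.8694 V=75.0160[EX]; j=2 S=42.6590 intr=60.1910 cont=59.0445 V=60.1910[EX]; j=3 S=65.3800 intr=37.4700 cont=37.7060 V=37.7060[hold]; j=4 S=100.2027 intr=2.6473 cont=15.7403 V=15.7403[hold]; j=5 S=153.5725 intr=0.0000 cont=3.1002 V=3.1002[hold]; j=6 S=235.3683 intr=0.0000 cont=0.0000 V=0.0000[hold]  S*(6)=42.6590
k=5: j=0 S=22.4832 intr=80.3668 cont=79.2202 V=80.3668[EX]; j=1 S=34.4583 intr=68.3917 cont=67.2452 V=68.3917[EX]; j=2 S=52.8114 intr=50.0386 cont=49.0024 V=50.0386[EX]; j=3 S=80.9398 intr=21.9102 cont=27.0110 V=27.0110[hold]; j=4 S=124.0499 intr=0.0000 cont=9.6523 V=9.6523[hold]; j=5 S=190.1213 intr=0.0000 cont=1.6155 V=1.6155[hold]  S*(5)=52.8114
k=4: j=0 S=27.8340 intr=75.0160 cont=73.8694 V=75.0160[EX]; j=1 S=42.6590 intr=60.1910 cont=59.0445 V=60.1910[EX]; j=2 S=65.3800 intr=37.4700 cont=38.7094 V=38.7094[hold]; j=3 S=100.2027 intr=2.6473 cont=18.5902 V=18.5902[hold]; j=4 S=153.5725 intr=0.0000 cont=5.7854 V=5.7854[hold]  S*(4)=42.6590
k=3: j=0 S=34.4583 intr=68.3917 cont=67.2452 V=68.3917[EX]; j=1 S=52.8114 intr=50.0386 cont=49.4718 V=50.0386[EX]; j=2 S=80.9398 intr=21.9102 cont=28.8669 V=28.8669[hold]; j=3 S=124.0499 intr=0.0000 cont=12.3934 V=12.3934[hold]  S*(3)=52.8114
k=2: j=0 S=42.6590 intr=60.1910 cont=59.0445 V=60.1910[EX]; j=1 S=65.3800 intr=37.4700 cont=39.5775 V=39.5775[hold]; j=2 S=100.2027 intr=2.6473 cont=20.8395 V=20.8395[hold]  S*(2)=42.6590
k=1: j=0 S=52.8114 intr=50.0386 cont=49.8778 V=50.0386[EX]; j=1 S=80.9398 intr=21.9102 cont=30.3714 V=30.3714[hold]  S*(1)=52.8114
k=0: j=0 S=65.3800 intr=37.4700 cont=40.2812 V=40.2812[hold]  S*(0)=-

price = 40.2812
boundary = - 52.8114 42.6590 52.8114 42.6590 52.8114 42.6590 52.8114 65.3800
tree:
40.2812
50.0386 30.3714
60.1910 39.5775 20.8395
68.3917 50.0386 28.8669 12.3934
75.0160 60.1910 38.7094 18.5902 5.7854
80.3668 68.3917 50.0386 27.0110 9.6523 1.6155
84.6889 75.0160 60.1910 37.7060 15.7403 3.1002 0.0000
88.1802 80.3668 68.3917 50.0386 24.8659 5.9494 0.0000 0.0000
91.0003 84.6889 75.0160 60.1910 37.4700 11.4172 0.0000 0.0000 0.0000
93.2783 88.1802 80.3668 68.3917 50.0386 21.9102 0.0000 0.0000 0.0000 0.0000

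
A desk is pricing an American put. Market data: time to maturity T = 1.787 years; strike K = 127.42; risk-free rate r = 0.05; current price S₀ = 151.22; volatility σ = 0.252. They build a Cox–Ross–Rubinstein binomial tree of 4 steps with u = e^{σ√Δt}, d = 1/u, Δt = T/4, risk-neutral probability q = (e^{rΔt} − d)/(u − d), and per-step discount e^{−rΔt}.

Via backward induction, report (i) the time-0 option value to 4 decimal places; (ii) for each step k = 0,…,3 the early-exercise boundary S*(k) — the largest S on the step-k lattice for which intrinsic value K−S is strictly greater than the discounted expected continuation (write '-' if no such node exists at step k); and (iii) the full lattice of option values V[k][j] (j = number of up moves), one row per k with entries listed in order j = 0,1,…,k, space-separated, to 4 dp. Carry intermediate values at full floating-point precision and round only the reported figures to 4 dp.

Δt=0.44675, u=1.18345, d=0.84499, q=0.52473, disc=e^(-rΔt)=0.97791
k=4 terminal: V=max(K-S,0) → 50.3283 19.4487 0.0000 0.0000 0.0000
k=3: j=0 S=91.2342 intr=36.1858 cont=33.3711 V=36.1858[EX]; j=1 S=127.7788 intr=0.0000 cont=9.0392 V=9.0392[hold]; j=2 S=178.9615 intr=0.0000 cont=0.0000 V=0.0000[hold]; j=3 S=250.6459 intr=0.0000 cont=0.0000 V=0.0000[hold]  S*(3)=91.2342
k=2: j=0 S=107.9713 intr=19.4487 cont=21.4565 V=21.4565[hold]; j=1 S=151.2200 intr=0.0000 cont=4.2012 V=4.2012[hold]; j=2 S=211.7923 intr=0.0000 cont=0.0000 V=0.0000[hold]  S*(2)=-
k=1: j=0 S=127.7788 intr=0.0000 cont=12.1282 V=12.1282[hold]; j=1 S=178.9615 intr=0.0000 cont=1.9526 V=1.9526[hold]  S*(1)=-
k=0: j=0 S=151.2200 intr=0.0000 cont=6.6388 V=6.6388[hold]  S*(0)=-

price = 6.6388
boundary = - - - 91.2342
tree:
6.6388
12.1282 1.9526
21.4565 4.2012 0.0000
36.1858 9.0392 0.0000 0.0000
50.3283 19.4487 0.0000 0.0000 0.0000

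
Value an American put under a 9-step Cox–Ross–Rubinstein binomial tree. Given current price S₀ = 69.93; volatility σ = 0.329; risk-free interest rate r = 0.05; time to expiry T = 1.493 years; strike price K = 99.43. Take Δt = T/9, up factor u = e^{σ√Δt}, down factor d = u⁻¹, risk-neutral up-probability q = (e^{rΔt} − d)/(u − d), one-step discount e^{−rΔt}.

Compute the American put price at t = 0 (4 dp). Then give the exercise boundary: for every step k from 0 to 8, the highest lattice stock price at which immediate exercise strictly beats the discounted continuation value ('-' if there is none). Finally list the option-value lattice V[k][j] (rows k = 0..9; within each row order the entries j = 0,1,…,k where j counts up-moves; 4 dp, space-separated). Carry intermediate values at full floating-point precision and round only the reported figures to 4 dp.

params: Δt=0.16589 u=1.14339 d=0.87459 q=0.49754 e^(-rΔt)=0.99174
t_9 payoffs: 78.4935 72.0587 63.6462 52.6482 38.2699 19.4725 0.0000 0.0000 0.0000 0.0000
t_8: node(8,0) S=23.9387 payoff=75.4913 vs cont=74.6700 → 75.4913 [stop]  node(8,1) S=31.2962 payoff=68.1338 vs cont=67.3125 → 68.1338 [stop]  node(8,2) S=40.9149 payoff=58.5151 vs cont=57.6938 → 58.5151 [stop]  node(8,3) S=53.4900 payoff=45.9400 vs cont=45.1187 → 45.9400 [stop]  node(8,4) S=69.9300 payoff=29.5000 vs cont=28.6787 → 29.5000 [stop]  node(8,5) S=91.4228 payoff=8.0072 vs cont=9.7034 → 9.7034 [wait]  node(8,6) S=119.5213 payoff=0.0000 vs cont=0.0000 → 0.0000 [wait]  node(8,7) S=156.2558 payoff=0.0000 vs cont=0.0000 → 0.0000 [wait]  node(8,8) S=204.2805 payoff=0.0000 vs cont=0.0000 → 0.0000 [wait]  ⇒ S*(8)=69.9300
t_7: node(7,0) S=27.3713 payoff=72.0587 vs cont=71.2374 → 72.0587 [stop]  node(7,1) S=35.7838 payoff=63.6462 vs cont=62.8249 → 63.6462 [stop]  node(7,2) S=46.7818 payoff=52.6482 vs cont=51.8269 → 52.6482 [stop]  node(7,3) S=61.1601 payoff=38.2699 vs cont=37.4486 → 38.2699 [stop]  node(7,4) S=79.9575 payoff=19.4725 vs cont=19.4882 → 19.4882 [wait]  node(7,5) S=104.5321 payoff=0.0000 vs cont=4.8354 → 4.8354 [wait]  node(7,6) S=136.6598 payoff=0.0000 vs cont=0.0000 → 0.0000 [wait]  node(7,7) S=178.6617 payoff=0.0000 vs cont=0.0000 → 0.0000 [wait]  ⇒ S*(7)=61.1601
t_6: node(6,0) S=31.2962 payoff=68.1338 vs cont=67.3125 → 68.1338 [stop]  node(6,1) S=40.9149 payoff=58.5151 vs cont=57.6938 → 58.5151 [stop]  node(6,2) S=53.4900 payoff=45.9400 vs cont=45.1187 → 45.9400 [stop]  node(6,3) S=69.9300 payoff=29.5000 vs cont=28.6864 → 29.5000 [stop]  node(6,4) S=91.4228 payoff=8.0072 vs cont=12.0971 → 12.0971 [wait]  node(6,5) S=119.5213 payoff=0.0000 vs cont=2.4095 → 2.4095 [wait]  node(6,6) S=156.2558 payoff=0.0000 vs cont=0.0000 → 0.0000 [wait]  ⇒ S*(6)=69.9300
t_5: node(5,0) S=35.7838 payoff=63.6462 vs cont=62.8249 → 63.6462 [stop]  node(5,1) S=46.7818 payoff=52.6482 vs cont=51.8269 → 52.6482 [stop]  node(5,2) S=61.1601 payoff=38.2699 vs cont=37.4486 → 38.2699 [stop]  node(5,3) S=79.9575 payoff=19.4725 vs cont=20.6693 → 20.6693 [wait]  node(5,4) S=104.5321 payoff=0.0000 vs cont=7.2171 → 7.2171 [wait]  node(5,5) S=136.6598 payoff=0.0000 vs cont=1.2007 → 1.2007 [wait]  ⇒ S*(5)=61.1601
t_4: node(4,0) S=40.9149 payoff=58.5151 vs cont=57.6938 → 58.5151 [stop]  node(4,1) S=53.4900 payoff=45.9400 vs cont=45.1187 → 45.9400 [stop]  node(4,2) S=69.9300 payoff=29.5000 vs cont=29.2692 → 29.5000 [stop]  node(4,3) S=91.4228 payoff=8.0072 vs cont=13.8609 → 13.8609 [wait]  node(4,4) S=119.5213 payoff=0.0000 vs cont=4.1888 → 4.1888 [wait]  ⇒ S*(4)=69.9300
t_3: node(3,0) S=46.7818 payoff=52.6482 vs cont=51.8269 → 52.6482 [stop]  node(3,1) S=61.1601 payoff=38.2699 vs cont=37.4486 → 38.2699 [stop]  node(3,2) S=79.9575 payoff=19.4725 vs cont=21.5396 → 21.5396 [wait]  node(3,3) S=104.5321 payoff=0.0000 vs cont=8.9740 → 8.9740 [wait]  ⇒ S*(3)=61.1601
t_2: node(2,0) S=53.4900 payoff=45.9400 vs cont=45.1187 → 45.9400 [stop]  node(2,1) S=69.9300 payoff=29.5000 vs cont=29.6986 → 29.6986 [wait]  node(2,2) S=91.4228 payoff=8.0072 vs cont=15.1615 → 15.1615 [wait]  ⇒ S*(2)=53.4900
t_1: node(1,0) S=61.1601 payoff=38.2699 vs cont=37.5466 → 38.2699 [stop]  node(1,1) S=79.9575 payoff=19.4725 vs cont=22.2803 → 22.2803 [wait]  ⇒ S*(1)=61.1601
t_0: node(0,0) S=69.9300 payoff=29.5000 vs cont=30.0641 → 30.0641 [wait]  ⇒ S*(0)=-

price = 30.0641
boundary = - 61.1601 53.4900 61.1601 69.9300 61.1601 69.9300 61.1601 69.9300
tree:
30.0641
38.2699 22.2803
45.9400 29.6986 15.1615
52.6482 38.2699 21.5396 8.9740
58.5151 45.9400 29.5000 13.8609 4.1888
63.6462 52.6482 38.2699 20.6693 7.2171 1.2007
68.1338 58.5151 45.9400 29.5000 12.0971 2.4095 0.0000
72.0587 63.6462 52.6482 38.2699 19.4882 4.8354 0.0000 0.0000
75.4913 68.1338 58.5151 45.9400 29.5000 9.7034 0.0000 0.0000 0.0000
78.4935 72.0587 63.6462 52.6482 38.2699 19.4725 0.0000 0.0000 0.0000 0.0000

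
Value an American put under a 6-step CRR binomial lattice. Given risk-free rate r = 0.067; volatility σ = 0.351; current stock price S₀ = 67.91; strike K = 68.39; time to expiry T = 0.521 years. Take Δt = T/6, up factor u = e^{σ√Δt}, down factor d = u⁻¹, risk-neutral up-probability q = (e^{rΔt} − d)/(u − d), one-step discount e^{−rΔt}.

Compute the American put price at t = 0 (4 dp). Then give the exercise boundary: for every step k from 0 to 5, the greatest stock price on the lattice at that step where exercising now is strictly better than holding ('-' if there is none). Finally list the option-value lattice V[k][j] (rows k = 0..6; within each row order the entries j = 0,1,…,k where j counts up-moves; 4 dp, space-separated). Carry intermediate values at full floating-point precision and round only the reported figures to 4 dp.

Δt=0.08683  u=1.10897  d=0.90174  q=0.50232  discount=0.99420
step 6 (expiry): payoffs max(K−S,0) = 31.8796 23.4890 13.1702 0.4800 0.0000 0.0000 0.0000
step 5: (k=5,j=0): S=40.4889, (K−S)⁺=27.9011, hold=27.5043 ⇒ V=27.9011 exercise | (k=5,j=1): S=49.7938, (K−S)⁺=18.5962, hold=18.1995 ⇒ V=18.5962 exercise | (k=5,j=2): S=61.2370, (K−S)⁺=7.1530, hold=6.7562 ⇒ V=7.1530 exercise | (k=5,j=3): S=75.3101, (K−S)⁺=0.0000, hold=0.2375 ⇒ V=0.2375 continue | (k=5,j=4): S=92.6173, (K−S)⁺=0.0000, hold=0.0000 ⇒ V=0.0000 continue | (k=5,j=5): S=113.9019, (K−S)⁺=0.0000, hold=0.0000 ⇒ V=0.0000 continue  boundary S*=61.2370
step 4: (k=4,j=0): S=44.9010, (K−S)⁺=23.4890, hold=23.0923 ⇒ V=23.4890 exercise | (k=4,j=1): S=55.2198, (K−S)⁺=13.1702, hold=12.7735 ⇒ V=13.1702 exercise | (k=4,j=2): S=67.9100, (K−S)⁺=0.4800, hold=3.6578 ⇒ V=3.6578 continue | (k=4,j=3): S=83.5166, (K−S)⁺=0.0000, hold=0.1175 ⇒ V=0.1175 continue | (k=4,j=4): S=102.7097, (K−S)⁺=0.0000, hold=0.0000 ⇒ V=0.0000 continue  boundary S*=55.2198
step 3: (k=3,j=0): S=49.7938, (K−S)⁺=18.5962, hold=18.1995 ⇒ V=18.5962 exercise | (k=3,j=1): S=61.2370, (K−S)⁺=7.1530, hold=8.3433 ⇒ V=8.3433 continue | (k=3,j=2): S=75.3101, (K−S)⁺=0.0000, hold=1.8686 ⇒ V=1.8686 continue | (k=3,j=3): S=92.6173, (K−S)⁺=0.0000, hold=0.0581 ⇒ V=0.0581 continue  boundary S*=49.7938
step 2: (k=2,j=0): S=55.2198, (K−S)⁺=13.1702, hold=13.3679 ⇒ V=13.3679 continue | (k=2,j=1): S=67.9100, (K−S)⁺=0.4800, hold=5.0613 ⇒ V=5.0613 continue | (k=2,j=2): S=83.5166, (K−S)⁺=0.0000, hold=0.9536 ⇒ V=0.9536 continue  boundary S*=-
step 1: (k=1,j=0): S=61.2370, (K−S)⁺=7.1530, hold=9.1420 ⇒ V=9.1420 continue | (k=1,j=1): S=75.3101, (K−S)⁺=0.0000, hold=2.9805 ⇒ V=2.9805 continue  boundary S*=-
step 0: (k=0,j=0): S=67.9100, (K−S)⁺=0.4800, hold=6.0119 ⇒ V=6.0119 continue  boundary S*=-

price = 6.0119
boundary = - - - 49.7938 55.2198 61.2370
tree:
6.0119
9.1420 2.9805
13.3679 5.0613 0.9536
18.5962 8.3433 1.8686 0.0581
23.4890 13.1702 3.6578 0.1175 0.0000
27.9011 18.5962 7.1530 0.2375 0.0000 0.0000
31.8796 23.4890 13.1702 0.4800 0.0000 0.0000 0.0000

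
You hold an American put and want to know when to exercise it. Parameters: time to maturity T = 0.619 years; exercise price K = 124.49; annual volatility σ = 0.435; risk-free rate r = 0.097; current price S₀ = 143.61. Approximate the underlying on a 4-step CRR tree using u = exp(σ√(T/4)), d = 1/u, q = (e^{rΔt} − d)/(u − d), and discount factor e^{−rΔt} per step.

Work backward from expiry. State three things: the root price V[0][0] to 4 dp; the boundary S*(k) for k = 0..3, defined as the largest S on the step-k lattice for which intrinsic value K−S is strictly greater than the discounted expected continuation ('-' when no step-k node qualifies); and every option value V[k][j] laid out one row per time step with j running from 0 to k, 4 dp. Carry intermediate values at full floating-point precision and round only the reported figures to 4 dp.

params: Δt=0.15475 u=1.18663 d=0.84272 q=0.50130 e^(-rΔt)=0.98510
t_4 payoffs: 52.0604 22.5017 0.0000 0.0000 0.0000
t_3: node(3,0) S=85.9475 payoff=38.5425 vs cont=36.6878 → 38.5425 [stop]  node(3,1) S=121.0229 payoff=3.4671 vs cont=11.0544 → 11.0544 [wait]  node(3,2) S=170.4126 payoff=0.0000 vs cont=0.0000 → 0.0000 [wait]  node(3,3) S=239.9585 payoff=0.0000 vs cont=0.0000 → 0.0000 [wait]  ⇒ S*(3)=85.9475
t_2: node(2,0) S=101.9883 payoff=22.5017 vs cont=24.3938 → 24.3938 [wait]  node(2,1) S=143.6100 payoff=0.0000 vs cont=5.4307 → 5.4307 [wait]  node(2,2) S=202.2176 payoff=0.0000 vs cont=0.0000 → 0.0000 [wait]  ⇒ S*(2)=-
t_1: node(1,0) S=121.0229 payoff=3.4671 vs cont=14.6658 → 14.6658 [wait]  node(1,1) S=170.4126 payoff=0.0000 vs cont=2.6679 → 2.6679 [wait]  ⇒ S*(1)=-
t_0: node(0,0) S=143.6100 payoff=0.0000 vs cont=8.5224 → 8.5224 [wait]  ⇒ S*(0)=-

price = 8.5224
boundary = - - - 85.9475
tree:
8.5224
14.6658 2.6679
24.3938 5.4307 0.0000
38.5425 11.0544 0.0000 0.0000
52.0604 22.5017 0.0000 0.0000 0.0000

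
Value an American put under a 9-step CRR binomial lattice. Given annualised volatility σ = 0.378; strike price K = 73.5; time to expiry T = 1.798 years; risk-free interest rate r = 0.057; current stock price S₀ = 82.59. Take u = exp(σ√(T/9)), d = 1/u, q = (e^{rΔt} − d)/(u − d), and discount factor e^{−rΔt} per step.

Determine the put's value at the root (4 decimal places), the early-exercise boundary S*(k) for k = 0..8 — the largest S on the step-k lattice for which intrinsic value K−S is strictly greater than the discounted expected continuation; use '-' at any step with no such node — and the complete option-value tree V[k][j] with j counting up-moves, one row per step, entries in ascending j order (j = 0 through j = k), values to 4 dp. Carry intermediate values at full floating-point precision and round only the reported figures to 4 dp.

Δt=0.19978, u=1.18406, d=0.84455, q=0.49159, disc=e^(-rΔt)=0.98868
k=9 terminal: V=max(K-S,0) → 55.4470 48.1895 38.0145 23.7490 3.7487 0.0000 0.0000 0.0000 0.0000 0.0000
k=8: j=0 S=21.3759 intr=52.1241 cont=51.2918 V=52.1241[EX]; j=1 S=29.9692 intr=43.5308 cont=42.6985 V=43.5308[EX]; j=2 S=42.0171 intr=31.4829 cont=30.6506 V=31.4829[EX]; j=3 S=58.9084 intr=14.5916 cont=13.7594 V=14.5916[EX]; j=4 S=82.5900 intr=0.0000 cont=1.8843 V=1.8843[hold]; j=5 S=115.7919 intr=0.0000 cont=0.0000 V=0.0000[hold]; j=6 S=162.3411 intr=0.0000 cont=0.0000 V=0.0000[hold]; j=7 S=227.6036 intr=0.0000 cont=0.0000 V=0.0000[hold]; j=8 S=319.1021 intr=0.0000 cont=0.0000 V=0.0000[hold]  S*(8)=58.9084
k=7: j=0 S=25.3105 intr=48.1895 cont=47.3573 V=48.1895[EX]; j=1 S=35.4855 intr=38.0145 cont=37.1823 V=38.0145[EX]; j=2 S=49.7510 intr=23.7490 cont=22.9168 V=23.7490[EX]; j=3 S=69.7513 intr=3.7487 cont=8.2503 V=8.2503[hold]; j=4 S=97.7919 intr=0.0000 cont=0.9471 V=0.9471[hold]; j=5 S=137.1050 intr=0.0000 cont=0.0000 V=0.0000[hold]; j=6 S=192.2223 intr=0.0000 cont=0.0000 V=0.0000[hold]; j=7 S=269.4973 intr=0.0000 cont=0.0000 V=0.0000[hold]  S*(7)=49.7510
k=6: j=0 S=29.9692 intr=43.5308 cont=42.6985 V=43.5308[EX]; j=1 S=42.0171 intr=31.4829 cont=30.6506 V=31.4829[EX]; j=2 S=58.9084 intr=14.5916 cont=15.9473 V=15.9473[hold]; j=3 S=82.5900 intr=0.0000 cont=4.6073 V=4.6073[hold]; j=4 S=115.7919 intr=0.0000 cont=0.4761 V=0.4761[hold]; j=5 S=162.3411 intr=0.0000 cont=0.0000 V=0.0000[hold]; j=6 S=227.6036 intr=0.0000 cont=0.0000 V=0.0000[hold]  S*(6)=42.0171
k=5: j=0 S=35.4855 intr=38.0145 cont=37.1823 V=38.0145[EX]; j=1 S=49.7510 intr=23.7490 cont=23.5757 V=23.7490[EX]; j=2 S=69.7513 intr=3.7487 cont=10.2552 V=10.2552[hold]; j=3 S=97.7919 intr=0.0000 cont=2.5473 V=2.5473[hold]; j=4 S=137.1050 intr=0.0000 cont=0.2393 V=0.2393[hold]; j=5 S=192.2223 intr=0.0000 cont=0.0000 V=0.0000[hold]  S*(5)=49.7510
k=4: j=0 S=42.0171 intr=31.4829 cont=30.6506 V=31.4829[EX]; j=1 S=58.9084 intr=14.5916 cont=16.9218 V=16.9218[hold]; j=2 S=82.5900 intr=0.0000 cont=6.3928 V=6.3928[hold]; j=3 S=115.7919 intr=0.0000 cont=1.3967 V=1.3967[hold]; j=4 S=162.3411 intr=0.0000 cont=0.1203 V=0.1203[hold]  S*(4)=42.0171
k=3: j=0 S=49.7510 intr=23.7490 cont=24.0493 V=24.0493[hold]; j=1 S=69.7513 intr=3.7487 cont=11.6128 V=11.6128[hold]; j=2 S=97.7919 intr=0.0000 cont=3.8922 V=3.8922[hold]; j=3 S=137.1050 intr=0.0000 cont=0.7605 V=0.7605[hold]  S*(3)=-
k=2: j=0 S=58.9084 intr=14.5916 cont=17.7325 V=17.7325[hold]; j=1 S=82.5900 intr=0.0000 cont=7.7289 V=7.7289[hold]; j=2 S=115.7919 intr=0.0000 cont=2.3260 V=2.3260[hold]  S*(2)=-
k=1: j=0 S=69.7513 intr=3.7487 cont=12.6697 V=12.6697[hold]; j=1 S=97.7919 intr=0.0000 cont=5.0154 V=5.0154[hold]  S*(1)=-
k=0: j=0 S=82.5900 intr=0.0000 cont=8.8061 V=8.8061[hold]  S*(0)=-

price = 8.8061
boundary = - - - - 42.0171 49.7510 42.0171 49.7510 58.9084
tree:
8.8061
12.6697 5.0154
17.7325 7.7289 2.3260
24.0493 11.6128 3.8922 0.7605
31.4829 16.9218 6.3928 1.3967 0.1203
38.0145 23.7490 10.2552 2.5473 0.2393 0.0000
43.5308 31.4829 15.9473 4.6073 0.4761 0.0000 0.0000
48.1895 38.0145 23.7490 8.2503 0.9471 0.0000 0.0000 0.0000
52.1241 43.5308 31.4829 14.5916 1.8843 0.0000 0.0000 0.0000 0.0000
55.4470 48.1895 38.0145 23.7490 3.7487 0.0000 0.0000 0.0000 0.0000 0.0000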